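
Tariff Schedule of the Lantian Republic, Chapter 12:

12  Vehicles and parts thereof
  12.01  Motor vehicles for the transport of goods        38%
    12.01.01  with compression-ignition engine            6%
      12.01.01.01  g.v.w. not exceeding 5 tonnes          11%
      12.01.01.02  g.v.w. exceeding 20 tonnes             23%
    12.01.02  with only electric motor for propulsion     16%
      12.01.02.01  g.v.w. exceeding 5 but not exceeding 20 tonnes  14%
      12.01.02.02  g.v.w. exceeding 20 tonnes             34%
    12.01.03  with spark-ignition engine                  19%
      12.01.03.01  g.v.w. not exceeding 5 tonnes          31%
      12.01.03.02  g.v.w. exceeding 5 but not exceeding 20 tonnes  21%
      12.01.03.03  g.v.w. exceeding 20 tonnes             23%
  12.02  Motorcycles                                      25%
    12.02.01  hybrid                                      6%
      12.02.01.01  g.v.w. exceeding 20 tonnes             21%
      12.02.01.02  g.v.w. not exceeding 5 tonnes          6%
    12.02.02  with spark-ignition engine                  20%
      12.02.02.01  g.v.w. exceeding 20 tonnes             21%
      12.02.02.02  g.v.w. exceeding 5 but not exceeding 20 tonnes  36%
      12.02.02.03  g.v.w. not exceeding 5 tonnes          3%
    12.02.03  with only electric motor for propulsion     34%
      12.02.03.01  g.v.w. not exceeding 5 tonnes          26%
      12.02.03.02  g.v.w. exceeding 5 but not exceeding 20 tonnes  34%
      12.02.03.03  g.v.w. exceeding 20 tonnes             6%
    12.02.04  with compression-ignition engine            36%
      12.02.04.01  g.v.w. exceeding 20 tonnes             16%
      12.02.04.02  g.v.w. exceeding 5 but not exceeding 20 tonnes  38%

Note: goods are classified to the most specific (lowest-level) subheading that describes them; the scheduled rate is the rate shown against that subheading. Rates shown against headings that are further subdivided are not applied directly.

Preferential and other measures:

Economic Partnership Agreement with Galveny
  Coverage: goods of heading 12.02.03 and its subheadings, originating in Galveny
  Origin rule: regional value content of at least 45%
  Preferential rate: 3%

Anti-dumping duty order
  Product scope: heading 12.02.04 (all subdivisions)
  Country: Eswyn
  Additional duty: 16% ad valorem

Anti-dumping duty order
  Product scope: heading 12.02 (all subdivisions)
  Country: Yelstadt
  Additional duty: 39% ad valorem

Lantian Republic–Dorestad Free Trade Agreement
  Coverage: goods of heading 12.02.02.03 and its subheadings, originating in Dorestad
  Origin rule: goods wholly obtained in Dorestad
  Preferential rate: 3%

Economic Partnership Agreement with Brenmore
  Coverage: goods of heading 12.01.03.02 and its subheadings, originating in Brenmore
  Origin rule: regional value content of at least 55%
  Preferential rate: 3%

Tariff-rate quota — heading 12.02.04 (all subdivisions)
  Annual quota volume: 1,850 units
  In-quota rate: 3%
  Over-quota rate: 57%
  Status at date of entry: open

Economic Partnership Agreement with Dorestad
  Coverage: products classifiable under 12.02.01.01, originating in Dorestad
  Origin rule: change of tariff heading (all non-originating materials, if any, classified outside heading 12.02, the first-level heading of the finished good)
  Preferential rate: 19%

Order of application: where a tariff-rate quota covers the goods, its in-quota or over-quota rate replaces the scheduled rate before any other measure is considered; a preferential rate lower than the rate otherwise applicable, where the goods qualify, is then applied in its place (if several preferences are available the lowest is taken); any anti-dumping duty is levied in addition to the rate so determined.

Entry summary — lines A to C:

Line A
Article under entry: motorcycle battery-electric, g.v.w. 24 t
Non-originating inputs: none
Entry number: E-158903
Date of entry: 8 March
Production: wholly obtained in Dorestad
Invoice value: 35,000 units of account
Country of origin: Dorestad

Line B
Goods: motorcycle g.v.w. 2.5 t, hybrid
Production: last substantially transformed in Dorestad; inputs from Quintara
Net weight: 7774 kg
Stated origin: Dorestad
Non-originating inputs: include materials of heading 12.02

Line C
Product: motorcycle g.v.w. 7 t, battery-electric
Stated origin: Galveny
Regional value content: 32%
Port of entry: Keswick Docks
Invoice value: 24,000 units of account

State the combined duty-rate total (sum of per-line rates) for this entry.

46%

Line A: motorcycle → 12.02; battery-electric → 12.02.03; g.v.w. 24 t → 12.02.03.03. Scheduled 6%. Dorestad agreement on 12.02.02.03: 12.02.03.03 not covered; Dorestad agreement on 12.02.01.01: 12.02.03.03 not covered. → 6%.
Line B: motorcycle → 12.02; hybrid → 12.02.01; g.v.w. 2.5 t → 12.02.01.02. Scheduled 6%. Dorestad agreement on 12.02.02.03: 12.02.01.02 not covered; Dorestad agreement on 12.02.01.01: 12.02.01.02 not covered. → 6%.
Line C: motorcycle → 12.02; battery-electric → 12.02.03; g.v.w. 7 t → 12.02.03.02. Scheduled 34%. Galveny agreement on 12.02.03: RVC < 45%. → 34%.
Sum: 6% + 6% + 34% = 46%.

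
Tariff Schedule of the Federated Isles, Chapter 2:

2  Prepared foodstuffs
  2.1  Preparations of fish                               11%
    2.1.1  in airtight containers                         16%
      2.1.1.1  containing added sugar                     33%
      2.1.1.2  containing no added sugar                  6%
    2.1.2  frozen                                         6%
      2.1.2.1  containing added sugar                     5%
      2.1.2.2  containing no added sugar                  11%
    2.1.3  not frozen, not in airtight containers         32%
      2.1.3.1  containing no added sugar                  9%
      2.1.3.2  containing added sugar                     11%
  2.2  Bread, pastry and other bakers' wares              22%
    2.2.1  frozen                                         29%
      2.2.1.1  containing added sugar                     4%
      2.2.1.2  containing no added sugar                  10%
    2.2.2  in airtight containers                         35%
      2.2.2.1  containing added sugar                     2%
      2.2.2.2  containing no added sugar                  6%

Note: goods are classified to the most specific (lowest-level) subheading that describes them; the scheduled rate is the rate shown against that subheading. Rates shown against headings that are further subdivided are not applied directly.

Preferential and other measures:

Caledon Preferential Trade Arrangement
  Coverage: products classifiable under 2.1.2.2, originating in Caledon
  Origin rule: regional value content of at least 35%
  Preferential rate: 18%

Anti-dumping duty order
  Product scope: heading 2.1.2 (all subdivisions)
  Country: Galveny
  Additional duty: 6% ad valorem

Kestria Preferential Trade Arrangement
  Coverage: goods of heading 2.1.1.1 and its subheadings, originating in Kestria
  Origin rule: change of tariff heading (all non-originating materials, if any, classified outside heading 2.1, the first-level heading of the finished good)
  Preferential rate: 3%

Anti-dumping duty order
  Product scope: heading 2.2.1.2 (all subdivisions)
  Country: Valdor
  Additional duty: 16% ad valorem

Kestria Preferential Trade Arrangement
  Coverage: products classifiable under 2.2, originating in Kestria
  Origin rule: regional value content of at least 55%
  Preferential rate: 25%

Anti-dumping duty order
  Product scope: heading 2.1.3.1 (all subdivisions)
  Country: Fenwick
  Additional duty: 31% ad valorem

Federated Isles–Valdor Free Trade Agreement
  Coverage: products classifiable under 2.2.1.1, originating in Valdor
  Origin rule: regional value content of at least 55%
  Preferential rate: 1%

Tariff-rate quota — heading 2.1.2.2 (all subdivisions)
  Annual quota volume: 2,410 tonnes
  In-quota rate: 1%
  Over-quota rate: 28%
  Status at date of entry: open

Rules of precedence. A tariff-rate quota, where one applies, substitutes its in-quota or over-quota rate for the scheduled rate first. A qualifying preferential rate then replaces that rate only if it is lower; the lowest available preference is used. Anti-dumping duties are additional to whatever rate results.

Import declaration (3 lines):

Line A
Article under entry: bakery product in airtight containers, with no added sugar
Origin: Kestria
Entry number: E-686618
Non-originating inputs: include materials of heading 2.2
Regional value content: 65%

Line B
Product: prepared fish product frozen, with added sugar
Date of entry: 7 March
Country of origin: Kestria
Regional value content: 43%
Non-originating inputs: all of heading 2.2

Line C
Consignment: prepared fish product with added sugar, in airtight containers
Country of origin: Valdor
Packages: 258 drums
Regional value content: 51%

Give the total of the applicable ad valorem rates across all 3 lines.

Line A: bakery product → 2.2; in airtight containers → 2.2.2; with no added sugar → 2.2.2.2. Scheduled 6%. Kestria agreement on 2.1.1.1: 2.2.2.2 not covered; Kestria agreement on 2.2: RVC ≥ 55% → 25% available; preference 25% not lower than 6% → no reduction. → 6%.
Line B: prepared fish product → 2.1; frozen → 2.1.2; with added sugar → 2.1.2.1. Scheduled 5%. Kestria agreement on 2.1.1.1: 2.1.2.1 not covered; Kestria agreement on 2.2: 2.1.2.1 not covered. → 5%.
Line C: prepared fish product → 2.1; in airtight containers → 2.1.1; with added sugar → 2.1.1.1. Scheduled 33%. Valdor agreement on 2.2.1.1: 2.1.1.1 not covered. → 33%.
Sum: 6% + 5% + 33% = 44%.

44%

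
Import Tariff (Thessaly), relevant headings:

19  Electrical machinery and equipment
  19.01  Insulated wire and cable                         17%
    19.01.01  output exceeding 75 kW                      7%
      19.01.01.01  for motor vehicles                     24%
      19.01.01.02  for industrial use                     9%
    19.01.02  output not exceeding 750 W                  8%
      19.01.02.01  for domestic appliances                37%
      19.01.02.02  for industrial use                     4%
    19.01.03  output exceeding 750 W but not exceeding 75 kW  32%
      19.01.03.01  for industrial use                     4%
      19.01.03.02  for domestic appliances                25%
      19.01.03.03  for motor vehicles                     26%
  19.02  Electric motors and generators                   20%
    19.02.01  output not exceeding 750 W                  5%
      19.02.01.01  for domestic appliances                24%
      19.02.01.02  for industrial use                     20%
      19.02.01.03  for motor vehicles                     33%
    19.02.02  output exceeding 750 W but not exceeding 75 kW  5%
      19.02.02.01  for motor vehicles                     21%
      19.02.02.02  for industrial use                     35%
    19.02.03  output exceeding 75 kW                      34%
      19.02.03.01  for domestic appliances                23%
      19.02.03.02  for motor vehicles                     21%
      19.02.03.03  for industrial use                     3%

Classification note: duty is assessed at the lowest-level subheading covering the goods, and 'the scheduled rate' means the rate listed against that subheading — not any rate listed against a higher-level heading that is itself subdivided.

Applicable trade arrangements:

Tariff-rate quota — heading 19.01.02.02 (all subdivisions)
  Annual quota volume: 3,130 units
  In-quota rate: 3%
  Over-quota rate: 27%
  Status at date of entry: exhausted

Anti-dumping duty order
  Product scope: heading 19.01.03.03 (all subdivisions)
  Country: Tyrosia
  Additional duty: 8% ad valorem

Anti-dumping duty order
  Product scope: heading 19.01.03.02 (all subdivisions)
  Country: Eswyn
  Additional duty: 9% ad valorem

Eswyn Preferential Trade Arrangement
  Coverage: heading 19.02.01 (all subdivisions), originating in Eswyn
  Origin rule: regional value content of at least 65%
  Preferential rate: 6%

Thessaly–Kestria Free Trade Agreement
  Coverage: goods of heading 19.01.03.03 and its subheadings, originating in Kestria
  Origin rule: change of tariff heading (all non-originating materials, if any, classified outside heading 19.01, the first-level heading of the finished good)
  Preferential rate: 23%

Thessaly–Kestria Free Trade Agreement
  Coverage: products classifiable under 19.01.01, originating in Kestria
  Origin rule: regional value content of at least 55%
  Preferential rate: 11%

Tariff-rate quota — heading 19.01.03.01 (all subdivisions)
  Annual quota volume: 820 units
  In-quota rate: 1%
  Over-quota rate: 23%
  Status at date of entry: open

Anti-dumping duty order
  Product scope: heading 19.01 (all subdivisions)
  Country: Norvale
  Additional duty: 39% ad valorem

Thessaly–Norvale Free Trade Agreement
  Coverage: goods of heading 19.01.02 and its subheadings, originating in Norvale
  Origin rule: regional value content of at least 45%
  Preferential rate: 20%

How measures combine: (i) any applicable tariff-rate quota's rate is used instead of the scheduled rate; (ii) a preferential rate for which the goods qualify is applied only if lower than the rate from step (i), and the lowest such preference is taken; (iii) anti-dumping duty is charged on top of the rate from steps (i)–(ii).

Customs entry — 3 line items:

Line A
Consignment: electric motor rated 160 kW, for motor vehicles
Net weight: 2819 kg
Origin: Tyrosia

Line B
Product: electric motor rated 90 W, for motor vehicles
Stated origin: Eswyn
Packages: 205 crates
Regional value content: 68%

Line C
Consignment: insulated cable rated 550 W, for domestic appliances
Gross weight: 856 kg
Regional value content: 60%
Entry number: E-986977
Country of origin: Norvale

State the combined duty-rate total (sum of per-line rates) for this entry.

86%

Line A: electric motor → 19.02; rated 160 kW → 19.02.03; for motor vehicles → 19.02.03.02. Scheduled 21%. No special measure applies. → 21%.
Line B: electric motor → 19.02; rated 90 W → 19.02.01; for motor vehicles → 19.02.01.03. Scheduled 33%. Eswyn agreement on 19.02.01: RVC ≥ 65% → 6% available; preferential 6%. → 6%.
Line C: insulated cable → 19.01; rated 550 W → 19.01.02; for domestic appliances → 19.01.02.01. Scheduled 37%. Norvale agreement on 19.01.02: RVC ≥ 45% → 20% available; preferential 20%; anti-dumping (Norvale, 19.01): +39%; total 20% + 39% = 59%. → 59%.
Sum: 21% + 6% + 59% = 86%.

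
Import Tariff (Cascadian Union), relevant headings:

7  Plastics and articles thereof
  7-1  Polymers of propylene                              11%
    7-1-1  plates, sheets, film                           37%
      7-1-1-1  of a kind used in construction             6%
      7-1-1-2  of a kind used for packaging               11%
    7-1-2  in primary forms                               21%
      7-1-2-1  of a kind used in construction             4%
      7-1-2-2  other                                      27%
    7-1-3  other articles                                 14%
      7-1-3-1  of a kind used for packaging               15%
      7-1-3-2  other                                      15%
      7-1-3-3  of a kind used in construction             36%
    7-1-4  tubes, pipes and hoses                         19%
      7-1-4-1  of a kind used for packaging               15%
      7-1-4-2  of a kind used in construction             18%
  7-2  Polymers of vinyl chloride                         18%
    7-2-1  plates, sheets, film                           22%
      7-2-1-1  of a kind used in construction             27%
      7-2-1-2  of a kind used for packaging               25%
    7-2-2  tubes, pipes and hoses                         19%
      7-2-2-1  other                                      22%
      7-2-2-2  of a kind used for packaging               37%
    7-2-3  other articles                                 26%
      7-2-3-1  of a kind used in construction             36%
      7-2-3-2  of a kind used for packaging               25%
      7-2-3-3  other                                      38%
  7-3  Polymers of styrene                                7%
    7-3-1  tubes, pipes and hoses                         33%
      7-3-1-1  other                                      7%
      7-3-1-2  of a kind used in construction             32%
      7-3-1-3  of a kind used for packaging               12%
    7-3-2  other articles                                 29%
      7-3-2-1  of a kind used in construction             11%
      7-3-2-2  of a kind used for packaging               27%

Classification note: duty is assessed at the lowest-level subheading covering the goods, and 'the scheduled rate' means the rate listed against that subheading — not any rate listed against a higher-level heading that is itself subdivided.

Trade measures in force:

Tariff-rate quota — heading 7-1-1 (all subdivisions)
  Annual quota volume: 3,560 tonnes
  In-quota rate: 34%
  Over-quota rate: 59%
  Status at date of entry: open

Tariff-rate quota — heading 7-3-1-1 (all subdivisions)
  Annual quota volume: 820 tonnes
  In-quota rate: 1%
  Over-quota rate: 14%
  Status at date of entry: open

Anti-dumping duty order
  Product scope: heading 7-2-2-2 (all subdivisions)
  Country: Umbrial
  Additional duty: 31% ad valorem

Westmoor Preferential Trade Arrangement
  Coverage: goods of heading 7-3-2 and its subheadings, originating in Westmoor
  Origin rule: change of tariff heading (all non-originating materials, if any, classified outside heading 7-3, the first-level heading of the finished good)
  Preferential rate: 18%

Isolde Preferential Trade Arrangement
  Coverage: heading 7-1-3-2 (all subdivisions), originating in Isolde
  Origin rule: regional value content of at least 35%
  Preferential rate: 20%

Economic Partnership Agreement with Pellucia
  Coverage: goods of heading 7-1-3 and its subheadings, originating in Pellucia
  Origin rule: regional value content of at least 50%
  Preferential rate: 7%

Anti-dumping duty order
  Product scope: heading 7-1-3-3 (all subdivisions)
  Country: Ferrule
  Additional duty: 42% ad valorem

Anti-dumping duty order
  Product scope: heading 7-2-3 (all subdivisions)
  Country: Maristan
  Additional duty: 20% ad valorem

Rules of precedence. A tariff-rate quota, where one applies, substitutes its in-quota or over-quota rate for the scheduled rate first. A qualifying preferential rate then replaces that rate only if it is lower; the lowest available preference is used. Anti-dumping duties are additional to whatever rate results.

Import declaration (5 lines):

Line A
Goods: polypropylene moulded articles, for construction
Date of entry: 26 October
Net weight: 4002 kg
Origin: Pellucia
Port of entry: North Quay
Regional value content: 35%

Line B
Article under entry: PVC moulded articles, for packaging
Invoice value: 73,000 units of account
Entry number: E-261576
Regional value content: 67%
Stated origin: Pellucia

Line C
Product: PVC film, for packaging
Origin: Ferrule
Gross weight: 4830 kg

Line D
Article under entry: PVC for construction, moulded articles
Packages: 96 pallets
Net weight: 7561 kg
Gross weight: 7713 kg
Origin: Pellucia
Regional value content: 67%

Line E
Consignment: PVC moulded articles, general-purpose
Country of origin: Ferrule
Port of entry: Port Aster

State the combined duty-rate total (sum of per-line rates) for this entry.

160%

Line A: polypropylene → 7-1; moulded articles → 7-1-3; for construction → 7-1-3-3. Scheduled 36%. Pellucia agreement on 7-1-3: RVC < 50%. → 36%.
Line B: PVC → 7-2; moulded articles → 7-2-3; for packaging → 7-2-3-2. Scheduled 25%. Pellucia agreement on 7-1-3: 7-2-3-2 not covered. → 25%.
Line C: PVC → 7-2; film → 7-2-1; for packaging → 7-2-1-2. Scheduled 25%. No special measure applies. → 25%.
Line D: PVC → 7-2; moulded articles → 7-2-3; for construction → 7-2-3-1. Scheduled 36%. Pellucia agreement on 7-1-3: 7-2-3-1 not covered. → 36%.
Line E: PVC → 7-2; moulded articles → 7-2-3; general-purpose → 7-2-3-3. Scheduled 38%. No special measure applies. → 38%.
Sum: 36% + 25% + 25% + 36% + 38% = 160%.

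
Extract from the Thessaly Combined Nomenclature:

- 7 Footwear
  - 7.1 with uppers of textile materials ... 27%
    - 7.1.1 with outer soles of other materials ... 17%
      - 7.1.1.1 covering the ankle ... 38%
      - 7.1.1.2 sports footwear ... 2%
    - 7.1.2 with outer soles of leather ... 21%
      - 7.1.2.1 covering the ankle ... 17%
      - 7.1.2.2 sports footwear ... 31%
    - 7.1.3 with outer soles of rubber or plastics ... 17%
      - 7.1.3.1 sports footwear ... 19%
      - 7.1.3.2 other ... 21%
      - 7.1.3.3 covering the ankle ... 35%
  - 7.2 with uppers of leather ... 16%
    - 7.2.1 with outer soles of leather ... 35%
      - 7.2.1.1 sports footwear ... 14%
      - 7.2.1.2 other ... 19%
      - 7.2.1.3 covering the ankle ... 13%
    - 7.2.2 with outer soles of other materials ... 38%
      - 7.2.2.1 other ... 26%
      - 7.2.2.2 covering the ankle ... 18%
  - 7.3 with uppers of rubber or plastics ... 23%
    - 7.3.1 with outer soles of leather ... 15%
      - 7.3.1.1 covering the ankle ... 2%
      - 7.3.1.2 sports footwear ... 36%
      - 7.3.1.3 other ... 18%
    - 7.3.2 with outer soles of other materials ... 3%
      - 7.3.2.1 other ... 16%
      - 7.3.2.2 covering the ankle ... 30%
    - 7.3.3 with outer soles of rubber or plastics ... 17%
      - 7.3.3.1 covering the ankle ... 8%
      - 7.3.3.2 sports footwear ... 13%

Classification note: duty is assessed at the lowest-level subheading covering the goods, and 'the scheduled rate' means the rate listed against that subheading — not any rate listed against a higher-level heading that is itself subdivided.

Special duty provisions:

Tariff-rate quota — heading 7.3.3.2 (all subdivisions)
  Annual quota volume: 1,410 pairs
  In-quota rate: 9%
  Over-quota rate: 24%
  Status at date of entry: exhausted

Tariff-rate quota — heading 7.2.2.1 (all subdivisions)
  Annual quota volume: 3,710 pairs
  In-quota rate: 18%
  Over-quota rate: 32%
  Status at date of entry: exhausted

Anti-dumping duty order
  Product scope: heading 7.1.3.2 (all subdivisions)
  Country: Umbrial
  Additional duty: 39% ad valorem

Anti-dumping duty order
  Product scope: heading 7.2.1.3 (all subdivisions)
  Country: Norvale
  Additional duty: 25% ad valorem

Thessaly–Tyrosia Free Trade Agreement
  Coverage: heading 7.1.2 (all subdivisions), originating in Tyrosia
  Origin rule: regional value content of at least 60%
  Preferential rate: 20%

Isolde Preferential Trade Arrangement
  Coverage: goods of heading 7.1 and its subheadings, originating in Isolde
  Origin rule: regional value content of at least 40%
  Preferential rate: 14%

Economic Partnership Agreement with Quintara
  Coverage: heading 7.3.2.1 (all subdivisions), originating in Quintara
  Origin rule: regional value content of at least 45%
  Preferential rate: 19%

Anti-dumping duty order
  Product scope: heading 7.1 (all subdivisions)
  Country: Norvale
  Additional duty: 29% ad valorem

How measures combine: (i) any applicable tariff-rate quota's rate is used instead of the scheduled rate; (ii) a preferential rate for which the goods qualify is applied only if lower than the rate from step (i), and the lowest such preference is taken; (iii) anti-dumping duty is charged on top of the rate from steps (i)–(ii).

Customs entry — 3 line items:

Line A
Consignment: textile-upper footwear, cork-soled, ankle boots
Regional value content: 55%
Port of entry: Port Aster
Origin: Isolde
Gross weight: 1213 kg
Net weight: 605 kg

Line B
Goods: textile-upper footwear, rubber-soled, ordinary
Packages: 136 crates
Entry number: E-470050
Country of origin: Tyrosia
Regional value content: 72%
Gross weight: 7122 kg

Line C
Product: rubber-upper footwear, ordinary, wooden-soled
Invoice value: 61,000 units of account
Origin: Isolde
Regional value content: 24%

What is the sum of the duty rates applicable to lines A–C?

Line A: textile-upper → 7.1; cork-soled → 7.1.1; ankle boots → 7.1.1.1. Scheduled 38%. Isolde agreement on 7.1: RVC ≥ 40% → 14% available; preferential 14%. → 14%.
Line B: textile-upper → 7.1; rubber-soled → 7.1.3; ordinary → 7.1.3.2. Scheduled 21%. Tyrosia agreement on 7.1.2: 7.1.3.2 not covered. → 21%.
Line C: rubber-upper → 7.3; wooden-soled → 7.3.2; ordinary → 7.3.2.1. Scheduled 16%. Isolde agreement on 7.1: 7.3.2.1 not covered. → 16%.
Sum: 14% + 21% + 16% = 51%.

51%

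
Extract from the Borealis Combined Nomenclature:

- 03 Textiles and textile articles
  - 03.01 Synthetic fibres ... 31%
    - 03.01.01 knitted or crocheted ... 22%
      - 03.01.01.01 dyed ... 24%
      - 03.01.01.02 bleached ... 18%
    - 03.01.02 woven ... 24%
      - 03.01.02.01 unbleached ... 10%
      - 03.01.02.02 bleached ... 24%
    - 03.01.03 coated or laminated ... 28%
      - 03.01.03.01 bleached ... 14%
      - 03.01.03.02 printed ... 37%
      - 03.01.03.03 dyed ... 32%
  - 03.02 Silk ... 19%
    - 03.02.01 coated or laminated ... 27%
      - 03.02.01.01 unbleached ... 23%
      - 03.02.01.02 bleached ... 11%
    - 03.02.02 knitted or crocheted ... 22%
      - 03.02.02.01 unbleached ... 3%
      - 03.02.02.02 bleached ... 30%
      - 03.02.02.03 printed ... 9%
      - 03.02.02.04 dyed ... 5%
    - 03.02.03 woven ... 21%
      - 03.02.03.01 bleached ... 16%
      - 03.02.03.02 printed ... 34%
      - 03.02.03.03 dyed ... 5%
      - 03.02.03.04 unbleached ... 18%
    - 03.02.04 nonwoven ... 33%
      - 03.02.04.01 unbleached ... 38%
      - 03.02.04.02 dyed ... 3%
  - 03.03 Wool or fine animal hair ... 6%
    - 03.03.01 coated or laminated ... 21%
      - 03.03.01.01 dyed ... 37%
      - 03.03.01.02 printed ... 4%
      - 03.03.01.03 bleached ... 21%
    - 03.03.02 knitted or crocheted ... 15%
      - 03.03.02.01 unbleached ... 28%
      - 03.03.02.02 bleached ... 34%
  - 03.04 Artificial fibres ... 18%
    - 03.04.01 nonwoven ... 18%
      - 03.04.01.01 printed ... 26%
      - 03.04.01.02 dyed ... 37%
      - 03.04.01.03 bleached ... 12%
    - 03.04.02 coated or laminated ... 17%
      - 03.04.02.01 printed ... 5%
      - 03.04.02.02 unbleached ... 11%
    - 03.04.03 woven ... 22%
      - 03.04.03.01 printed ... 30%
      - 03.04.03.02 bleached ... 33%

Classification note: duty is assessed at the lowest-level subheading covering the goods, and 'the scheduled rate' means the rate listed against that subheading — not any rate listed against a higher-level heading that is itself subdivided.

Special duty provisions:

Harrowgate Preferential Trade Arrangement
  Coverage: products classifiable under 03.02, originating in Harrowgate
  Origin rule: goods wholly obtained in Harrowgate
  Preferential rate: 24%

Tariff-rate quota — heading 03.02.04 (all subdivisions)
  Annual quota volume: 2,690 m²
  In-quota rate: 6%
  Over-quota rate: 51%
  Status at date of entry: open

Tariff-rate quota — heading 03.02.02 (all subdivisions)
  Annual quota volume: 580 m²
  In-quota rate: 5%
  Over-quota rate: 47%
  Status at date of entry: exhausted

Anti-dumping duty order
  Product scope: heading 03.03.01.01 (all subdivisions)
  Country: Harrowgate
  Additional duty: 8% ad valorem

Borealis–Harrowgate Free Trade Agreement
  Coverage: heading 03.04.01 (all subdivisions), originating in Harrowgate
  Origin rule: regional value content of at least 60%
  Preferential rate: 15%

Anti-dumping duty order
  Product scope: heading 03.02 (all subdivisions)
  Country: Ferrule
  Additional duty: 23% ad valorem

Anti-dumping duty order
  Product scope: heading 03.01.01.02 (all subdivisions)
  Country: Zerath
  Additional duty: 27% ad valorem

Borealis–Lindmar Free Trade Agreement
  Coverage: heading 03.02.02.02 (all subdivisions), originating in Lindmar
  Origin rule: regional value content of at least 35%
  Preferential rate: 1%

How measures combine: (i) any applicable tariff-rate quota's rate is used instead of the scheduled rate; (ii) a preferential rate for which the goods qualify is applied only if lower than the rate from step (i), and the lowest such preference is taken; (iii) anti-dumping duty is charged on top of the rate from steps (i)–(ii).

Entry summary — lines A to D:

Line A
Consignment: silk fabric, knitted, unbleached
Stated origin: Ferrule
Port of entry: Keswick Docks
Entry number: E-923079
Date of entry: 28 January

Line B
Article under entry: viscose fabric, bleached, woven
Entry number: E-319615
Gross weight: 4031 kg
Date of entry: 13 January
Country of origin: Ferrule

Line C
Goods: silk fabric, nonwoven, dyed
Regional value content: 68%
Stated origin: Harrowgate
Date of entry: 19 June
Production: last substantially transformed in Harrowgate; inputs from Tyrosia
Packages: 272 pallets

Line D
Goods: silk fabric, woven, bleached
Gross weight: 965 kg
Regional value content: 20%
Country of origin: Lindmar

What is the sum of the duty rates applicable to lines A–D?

Line A: silk → 03.02; knitted → 03.02.02; unbleached → 03.02.02.01. Scheduled 3%. quota on 03.02.02 exhausted → over-quota 47%; anti-dumping (Ferrule, 03.02): +23%; total 47% + 23% = 70%. → 70%.
Line B: viscose → 03.04; woven → 03.04.03; bleached → 03.04.03.02. Scheduled 33%. No special measure applies. → 33%.
Line C: silk → 03.02; nonwoven → 03.02.04; dyed → 03.02.04.02. Scheduled 3%. quota on 03.02.04 open → in-quota 6%; Harrowgate agreement on 03.02: not wholly obtained; Harrowgate agreement on 03.04.01: 03.02.04.02 not covered. → 6%.
Line D: silk → 03.02; woven → 03.02.03; bleached → 03.02.03.01. Scheduled 16%. Lindmar agreement on 03.02.02.02: 03.02.03.01 not covered. → 16%.
Sum: 70% + 33% + 6% + 16% = 125%.

125%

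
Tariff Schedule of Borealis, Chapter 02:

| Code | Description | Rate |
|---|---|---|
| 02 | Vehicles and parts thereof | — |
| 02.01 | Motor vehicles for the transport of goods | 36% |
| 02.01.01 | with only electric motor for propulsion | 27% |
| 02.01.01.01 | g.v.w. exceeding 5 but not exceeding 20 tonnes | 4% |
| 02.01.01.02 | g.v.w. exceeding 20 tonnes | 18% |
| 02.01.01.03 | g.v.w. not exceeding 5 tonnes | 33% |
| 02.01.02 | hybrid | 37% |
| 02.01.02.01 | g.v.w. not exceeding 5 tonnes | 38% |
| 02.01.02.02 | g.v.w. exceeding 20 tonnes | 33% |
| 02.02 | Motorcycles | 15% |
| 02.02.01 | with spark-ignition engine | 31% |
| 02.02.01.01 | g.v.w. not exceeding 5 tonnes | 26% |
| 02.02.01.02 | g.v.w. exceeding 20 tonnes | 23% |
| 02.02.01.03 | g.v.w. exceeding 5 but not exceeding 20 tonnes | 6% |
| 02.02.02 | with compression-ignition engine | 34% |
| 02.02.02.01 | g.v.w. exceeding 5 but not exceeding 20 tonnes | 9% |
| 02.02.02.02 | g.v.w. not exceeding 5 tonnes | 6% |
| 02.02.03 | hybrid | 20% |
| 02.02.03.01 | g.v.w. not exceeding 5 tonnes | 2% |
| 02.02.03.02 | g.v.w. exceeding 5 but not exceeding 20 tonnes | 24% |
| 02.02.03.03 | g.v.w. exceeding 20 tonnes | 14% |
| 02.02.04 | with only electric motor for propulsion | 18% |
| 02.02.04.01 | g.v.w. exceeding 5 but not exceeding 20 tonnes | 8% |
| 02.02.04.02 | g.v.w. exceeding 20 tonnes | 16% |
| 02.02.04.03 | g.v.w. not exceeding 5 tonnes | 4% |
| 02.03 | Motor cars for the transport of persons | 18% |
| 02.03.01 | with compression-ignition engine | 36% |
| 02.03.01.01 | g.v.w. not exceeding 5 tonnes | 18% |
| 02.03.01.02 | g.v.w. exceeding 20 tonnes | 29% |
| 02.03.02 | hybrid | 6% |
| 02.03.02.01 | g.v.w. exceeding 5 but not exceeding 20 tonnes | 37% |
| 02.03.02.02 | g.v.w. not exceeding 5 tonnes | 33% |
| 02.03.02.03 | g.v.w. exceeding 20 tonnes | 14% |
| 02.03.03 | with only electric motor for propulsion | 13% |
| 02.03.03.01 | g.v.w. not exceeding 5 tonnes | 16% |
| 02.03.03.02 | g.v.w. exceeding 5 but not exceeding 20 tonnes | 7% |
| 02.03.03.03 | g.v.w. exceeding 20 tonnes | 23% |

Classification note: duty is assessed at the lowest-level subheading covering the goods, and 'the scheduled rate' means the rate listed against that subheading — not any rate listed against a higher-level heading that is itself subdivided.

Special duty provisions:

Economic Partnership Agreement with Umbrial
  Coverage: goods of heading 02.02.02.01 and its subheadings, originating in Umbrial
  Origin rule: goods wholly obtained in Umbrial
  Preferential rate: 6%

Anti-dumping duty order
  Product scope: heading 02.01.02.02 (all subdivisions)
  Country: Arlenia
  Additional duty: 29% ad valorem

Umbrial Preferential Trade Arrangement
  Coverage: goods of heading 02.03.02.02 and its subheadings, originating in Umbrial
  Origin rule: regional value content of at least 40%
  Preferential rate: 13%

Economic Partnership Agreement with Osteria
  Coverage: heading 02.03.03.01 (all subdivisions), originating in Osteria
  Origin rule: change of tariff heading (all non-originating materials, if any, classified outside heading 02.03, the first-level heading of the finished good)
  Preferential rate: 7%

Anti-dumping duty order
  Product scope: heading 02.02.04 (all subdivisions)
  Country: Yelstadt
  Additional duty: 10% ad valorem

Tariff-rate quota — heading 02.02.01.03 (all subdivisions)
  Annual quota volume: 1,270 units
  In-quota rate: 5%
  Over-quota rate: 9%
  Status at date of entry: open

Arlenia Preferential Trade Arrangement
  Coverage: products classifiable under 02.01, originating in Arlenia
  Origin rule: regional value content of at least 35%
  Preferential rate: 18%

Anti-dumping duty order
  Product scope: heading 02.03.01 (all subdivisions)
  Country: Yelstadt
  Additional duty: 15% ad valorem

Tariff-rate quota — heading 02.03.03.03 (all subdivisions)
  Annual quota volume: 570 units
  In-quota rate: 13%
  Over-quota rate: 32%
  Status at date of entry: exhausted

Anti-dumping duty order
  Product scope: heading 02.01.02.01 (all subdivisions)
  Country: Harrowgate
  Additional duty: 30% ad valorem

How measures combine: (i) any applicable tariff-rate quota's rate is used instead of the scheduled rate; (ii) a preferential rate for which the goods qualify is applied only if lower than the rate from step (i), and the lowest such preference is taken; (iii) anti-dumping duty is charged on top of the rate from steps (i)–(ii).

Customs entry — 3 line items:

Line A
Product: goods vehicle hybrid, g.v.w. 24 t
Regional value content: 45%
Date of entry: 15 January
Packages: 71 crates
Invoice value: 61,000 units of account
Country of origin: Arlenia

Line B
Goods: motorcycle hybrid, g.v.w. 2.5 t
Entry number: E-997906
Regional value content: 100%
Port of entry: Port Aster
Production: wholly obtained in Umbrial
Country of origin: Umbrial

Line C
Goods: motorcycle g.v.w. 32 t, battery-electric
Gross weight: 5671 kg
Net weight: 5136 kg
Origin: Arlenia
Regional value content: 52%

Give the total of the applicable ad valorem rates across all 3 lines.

65%

Line A: goods vehicle → 02.01; hybrid → 02.01.02; g.v.w. 24 t → 02.01.02.02. Scheduled 33%. Arlenia agreement on 02.01: RVC ≥ 35% → 18% available; preferential 18%; anti-dumping (Arlenia, 02.01.02.02): +29%; total 18% + 29% = 47%. → 47%.
Line B: motorcycle → 02.02; hybrid → 02.02.03; g.v.w. 2.5 t → 02.02.03.01. Scheduled 2%. Umbrial agreement on 02.02.02.01: 02.02.03.01 not covered; Umbrial agreement on 02.03.02.02: 02.02.03.01 not covered. → 2%.
Line C: motorcycle → 02.02; battery-electric → 02.02.04; g.v.w. 32 t → 02.02.04.02. Scheduled 16%. Arlenia agreement on 02.01: 02.02.04.02 not covered. → 16%.
Sum: 47% + 2% + 16% = 65%.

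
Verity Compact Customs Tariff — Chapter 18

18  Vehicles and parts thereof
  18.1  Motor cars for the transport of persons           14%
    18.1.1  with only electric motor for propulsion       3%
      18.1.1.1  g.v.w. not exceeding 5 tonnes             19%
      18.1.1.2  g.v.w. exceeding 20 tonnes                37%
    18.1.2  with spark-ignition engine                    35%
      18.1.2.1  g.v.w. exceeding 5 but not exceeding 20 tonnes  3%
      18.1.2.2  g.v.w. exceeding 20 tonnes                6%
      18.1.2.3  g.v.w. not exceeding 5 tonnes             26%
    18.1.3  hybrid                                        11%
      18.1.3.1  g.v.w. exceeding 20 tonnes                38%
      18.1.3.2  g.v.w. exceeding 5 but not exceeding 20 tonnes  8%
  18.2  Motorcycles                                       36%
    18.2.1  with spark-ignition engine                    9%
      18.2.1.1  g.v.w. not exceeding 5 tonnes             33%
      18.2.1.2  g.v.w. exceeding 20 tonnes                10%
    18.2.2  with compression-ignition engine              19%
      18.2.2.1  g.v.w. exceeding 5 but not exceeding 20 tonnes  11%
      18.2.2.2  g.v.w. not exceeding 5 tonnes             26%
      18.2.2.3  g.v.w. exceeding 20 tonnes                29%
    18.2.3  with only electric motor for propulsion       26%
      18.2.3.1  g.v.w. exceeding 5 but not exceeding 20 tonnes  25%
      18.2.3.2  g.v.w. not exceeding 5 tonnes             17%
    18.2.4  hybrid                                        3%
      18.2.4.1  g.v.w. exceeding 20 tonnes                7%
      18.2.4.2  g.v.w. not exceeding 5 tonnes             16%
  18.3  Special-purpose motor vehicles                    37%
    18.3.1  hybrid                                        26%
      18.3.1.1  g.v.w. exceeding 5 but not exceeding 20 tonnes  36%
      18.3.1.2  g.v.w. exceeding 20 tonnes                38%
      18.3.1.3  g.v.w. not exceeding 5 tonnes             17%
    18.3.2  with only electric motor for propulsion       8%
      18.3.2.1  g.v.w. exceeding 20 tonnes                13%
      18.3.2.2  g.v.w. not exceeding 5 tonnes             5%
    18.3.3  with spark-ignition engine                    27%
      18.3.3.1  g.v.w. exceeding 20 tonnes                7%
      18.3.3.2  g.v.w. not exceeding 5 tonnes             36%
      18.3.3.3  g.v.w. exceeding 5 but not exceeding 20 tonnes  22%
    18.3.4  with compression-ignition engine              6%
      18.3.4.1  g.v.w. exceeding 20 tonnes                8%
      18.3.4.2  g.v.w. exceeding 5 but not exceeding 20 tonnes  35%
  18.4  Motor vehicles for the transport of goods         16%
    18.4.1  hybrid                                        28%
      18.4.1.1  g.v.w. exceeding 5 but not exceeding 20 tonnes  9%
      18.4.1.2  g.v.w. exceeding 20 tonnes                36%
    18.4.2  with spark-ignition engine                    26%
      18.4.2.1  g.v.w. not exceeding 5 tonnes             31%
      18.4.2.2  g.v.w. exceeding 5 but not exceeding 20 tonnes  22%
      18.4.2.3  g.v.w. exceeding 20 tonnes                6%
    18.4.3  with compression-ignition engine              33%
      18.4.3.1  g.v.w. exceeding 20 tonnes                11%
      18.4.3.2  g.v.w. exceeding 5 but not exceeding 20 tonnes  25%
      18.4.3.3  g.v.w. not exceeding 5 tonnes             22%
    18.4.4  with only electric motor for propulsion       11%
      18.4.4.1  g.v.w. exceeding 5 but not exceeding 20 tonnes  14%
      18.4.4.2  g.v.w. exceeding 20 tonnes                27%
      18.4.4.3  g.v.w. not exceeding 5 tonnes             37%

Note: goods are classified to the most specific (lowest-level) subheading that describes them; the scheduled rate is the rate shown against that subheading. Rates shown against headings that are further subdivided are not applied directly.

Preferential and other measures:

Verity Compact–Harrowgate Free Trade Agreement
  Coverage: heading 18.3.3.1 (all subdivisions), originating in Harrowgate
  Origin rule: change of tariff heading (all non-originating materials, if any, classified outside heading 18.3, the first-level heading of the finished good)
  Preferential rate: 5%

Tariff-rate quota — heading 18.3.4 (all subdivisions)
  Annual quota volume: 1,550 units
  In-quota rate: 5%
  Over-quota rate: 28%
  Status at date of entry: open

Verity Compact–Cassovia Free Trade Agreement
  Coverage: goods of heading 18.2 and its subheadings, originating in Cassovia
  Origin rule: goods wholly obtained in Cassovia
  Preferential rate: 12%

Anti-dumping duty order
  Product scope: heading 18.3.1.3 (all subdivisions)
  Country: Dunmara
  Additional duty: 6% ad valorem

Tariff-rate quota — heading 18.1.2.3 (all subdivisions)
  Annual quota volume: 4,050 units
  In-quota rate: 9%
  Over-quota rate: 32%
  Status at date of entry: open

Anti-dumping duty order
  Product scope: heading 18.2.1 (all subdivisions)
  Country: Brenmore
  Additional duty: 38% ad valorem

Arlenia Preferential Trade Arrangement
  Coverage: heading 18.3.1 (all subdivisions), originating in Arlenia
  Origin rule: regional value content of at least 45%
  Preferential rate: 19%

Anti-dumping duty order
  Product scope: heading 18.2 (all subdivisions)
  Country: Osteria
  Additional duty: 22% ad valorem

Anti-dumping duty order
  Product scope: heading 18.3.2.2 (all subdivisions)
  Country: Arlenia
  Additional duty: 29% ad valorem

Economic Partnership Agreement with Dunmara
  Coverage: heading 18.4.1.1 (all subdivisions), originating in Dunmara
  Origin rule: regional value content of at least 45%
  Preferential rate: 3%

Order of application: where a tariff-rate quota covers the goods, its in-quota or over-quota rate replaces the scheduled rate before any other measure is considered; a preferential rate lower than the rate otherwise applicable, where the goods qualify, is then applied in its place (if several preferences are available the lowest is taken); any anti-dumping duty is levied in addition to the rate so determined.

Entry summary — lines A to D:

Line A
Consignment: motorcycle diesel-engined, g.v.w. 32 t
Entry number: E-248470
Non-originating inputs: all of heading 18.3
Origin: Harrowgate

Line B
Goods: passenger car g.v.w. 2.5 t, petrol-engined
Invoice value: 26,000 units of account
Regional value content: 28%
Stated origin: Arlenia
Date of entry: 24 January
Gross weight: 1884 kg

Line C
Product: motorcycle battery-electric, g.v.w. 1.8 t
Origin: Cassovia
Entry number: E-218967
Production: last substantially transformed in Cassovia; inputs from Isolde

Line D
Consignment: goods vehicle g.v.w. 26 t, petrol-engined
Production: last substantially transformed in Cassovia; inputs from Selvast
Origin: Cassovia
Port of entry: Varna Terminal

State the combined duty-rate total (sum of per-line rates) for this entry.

61%

Line A: motorcycle → 18.2; diesel-engined → 18.2.2; g.v.w. 32 t → 18.2.2.3. Scheduled 29%. Harrowgate agreement on 18.3.3.1: 18.2.2.3 not covered. → 29%.
Line B: passenger car → 18.1; petrol-engined → 18.1.2; g.v.w. 2.5 t → 18.1.2.3. Scheduled 26%. quota on 18.1.2.3 open → in-quota 9%; Arlenia agreement on 18.3.1: 18.1.2.3 not covered. → 9%.
Line C: motorcycle → 18.2; battery-electric → 18.2.3; g.v.w. 1.8 t → 18.2.3.2. Scheduled 17%. Cassovia agreement on 18.2: not wholly obtained. → 17%.
Line D: goods vehicle → 18.4; petrol-engined → 18.4.2; g.v.w. 26 t → 18.4.2.3. Scheduled 6%. Cassovia agreement on 18.2: 18.4.2.3 not covered. → 6%.
Sum: 29% + 9% + 17% + 6% = 61%.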